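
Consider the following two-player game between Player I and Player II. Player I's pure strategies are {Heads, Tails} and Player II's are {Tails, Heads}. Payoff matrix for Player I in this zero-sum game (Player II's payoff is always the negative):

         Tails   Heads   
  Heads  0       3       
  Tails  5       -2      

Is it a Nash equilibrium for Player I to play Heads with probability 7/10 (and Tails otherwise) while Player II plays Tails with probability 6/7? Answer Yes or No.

Given Player II's mix q = 6/7, Player I's payoff from Heads is 3/7 but from Tails is 4. Player I strictly prefers Tails, so Player I would not mix.
So the proposed profile is not a Nash equilibrium.

No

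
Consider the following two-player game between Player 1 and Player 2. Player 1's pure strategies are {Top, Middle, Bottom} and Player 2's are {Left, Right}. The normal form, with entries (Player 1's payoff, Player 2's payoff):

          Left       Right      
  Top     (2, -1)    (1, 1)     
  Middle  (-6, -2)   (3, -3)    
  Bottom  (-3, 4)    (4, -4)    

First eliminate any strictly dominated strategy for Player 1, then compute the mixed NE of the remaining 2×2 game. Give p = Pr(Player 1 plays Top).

Player 1's strategy Middle is strictly dominated by Bottom: -3 > -6 and 4 > 3. Eliminate Middle.
Set Player 2's expected payoff from Left equal to that from Right:
  Player 2's payoff from Left: p·(-1) + (1−p)·4 = -5p + 4
  Player 2's payoff from Right: p·1 + (1−p)·(-4) = 5p - 4
  -5p + 4 = 5p - 4  ⇒  -10p = -8  ⇒  p = 4/5.

p = 4/5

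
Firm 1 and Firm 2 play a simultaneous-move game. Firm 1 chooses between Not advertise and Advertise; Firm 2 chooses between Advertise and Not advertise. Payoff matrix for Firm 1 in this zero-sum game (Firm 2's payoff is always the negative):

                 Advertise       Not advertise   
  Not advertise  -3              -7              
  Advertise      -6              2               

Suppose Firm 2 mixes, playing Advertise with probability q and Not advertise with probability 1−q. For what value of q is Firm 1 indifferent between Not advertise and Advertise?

Firm 1's indifference between Not advertise and Advertise determines Firm 2's mixing probability q:
  Firm 1's payoff to Not advertise: q·(-3) + (1−q)·(-7) = 4q - 7
  Firm 1's payoff to Advertise: q·(-6) + (1−q)·2 = -8q + 2
  4q - 7 = -8q + 2  ⇒  12q = 9  ⇒  q = 3/4.

q = 3/4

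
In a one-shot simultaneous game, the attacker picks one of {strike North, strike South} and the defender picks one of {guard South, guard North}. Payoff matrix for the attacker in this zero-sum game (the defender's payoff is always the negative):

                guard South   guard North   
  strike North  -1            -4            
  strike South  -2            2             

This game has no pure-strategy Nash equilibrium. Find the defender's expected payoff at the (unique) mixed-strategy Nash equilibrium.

The attacker's mix must leave the defender indifferent between guard South and guard North.
  the defender's payoff to guard South: p·1 + (1−p)·2 = -p + 2
  the defender's payoff to guard North: p·4 + (1−p)·(-2) = 6p - 2
  -p + 2 = 6p - 2  ⇒  -7p = -4  ⇒  p = 4/7.
At equilibrium the defender is indifferent across columns, so the defender's payoff equals the payoff from guard South: (4/7)·1 + (3/7)·2 = 10/7.

10/7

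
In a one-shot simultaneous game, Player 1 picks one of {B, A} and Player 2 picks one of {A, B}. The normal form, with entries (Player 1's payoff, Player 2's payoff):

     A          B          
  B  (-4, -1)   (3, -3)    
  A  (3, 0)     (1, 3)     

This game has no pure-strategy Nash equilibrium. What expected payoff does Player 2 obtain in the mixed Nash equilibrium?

Player 1's mix must leave Player 2 indifferent between A and B.
  Player 2's expected payoff from A: p·(-1) + (1−p)·0 = -p
  Player 2's expected payoff from B: p·(-3) + (1−p)·3 = -6p + 3
  -p = -6p + 3  ⇒  5p = 3  ⇒  p = 3/5.
At equilibrium Player 2 is indifferent across columns, so Player 2's payoff equals the payoff from A: (3/5)·(-1) + (2/5)·0 = -3/5.

-3/5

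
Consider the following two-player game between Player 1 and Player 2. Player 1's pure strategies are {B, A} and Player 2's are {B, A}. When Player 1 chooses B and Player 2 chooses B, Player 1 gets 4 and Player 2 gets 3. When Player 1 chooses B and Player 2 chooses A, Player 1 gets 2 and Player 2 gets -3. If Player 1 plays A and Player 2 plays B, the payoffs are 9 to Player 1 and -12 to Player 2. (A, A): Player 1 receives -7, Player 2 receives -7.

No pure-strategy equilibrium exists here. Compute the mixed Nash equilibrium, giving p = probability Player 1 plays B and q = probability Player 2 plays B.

Player 2's indifference between B and A determines Player 1's mixing probability p:
  Player 2's expected payoff from B: p·3 + (1−p)·(-12) = 15p - 12
  Player 2's expected payoff from A: p·(-3) + (1−p)·(-7) = 4p - 7
  15p - 12 = 4p - 7  ⇒  11p = 5  ⇒  p = 5/11.
In a mixed equilibrium Player 1 is indifferent between B and A; this condition fixes q.
  Player 1's expected payoff from B: q·4 + (1−q)·2 = 2q + 2
  Player 1's expected payoff from A: q·9 + (1−q)·(-7) = 16q - 7
  2q + 2 = 16q - 7  ⇒  -14q = -9  ⇒  q = 9/14.

p = 5/11, q = 9/14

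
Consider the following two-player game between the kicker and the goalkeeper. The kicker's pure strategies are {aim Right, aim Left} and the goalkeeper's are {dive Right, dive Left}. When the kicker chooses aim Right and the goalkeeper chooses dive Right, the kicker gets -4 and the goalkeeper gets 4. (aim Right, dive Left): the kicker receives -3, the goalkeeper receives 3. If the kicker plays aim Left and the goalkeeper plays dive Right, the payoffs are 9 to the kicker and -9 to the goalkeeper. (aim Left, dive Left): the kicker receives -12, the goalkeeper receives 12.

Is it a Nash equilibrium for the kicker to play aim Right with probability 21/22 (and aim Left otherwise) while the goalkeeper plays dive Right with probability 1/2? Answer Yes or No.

Given the goalkeeper's mix q = 1/2, the kicker's payoff from aim Right is -7/2 but from aim Left is -3/2. The kicker strictly prefers aim Left, so the kicker would not mix.
So the proposed profile is not a Nash equilibrium.

No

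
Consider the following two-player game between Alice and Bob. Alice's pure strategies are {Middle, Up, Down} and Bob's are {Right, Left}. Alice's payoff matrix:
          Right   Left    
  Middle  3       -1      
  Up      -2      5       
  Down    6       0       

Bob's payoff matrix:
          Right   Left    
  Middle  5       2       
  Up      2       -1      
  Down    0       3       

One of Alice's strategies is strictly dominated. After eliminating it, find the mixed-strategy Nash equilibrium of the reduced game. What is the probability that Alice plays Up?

p = 1/2

Alice's strategy Middle is strictly dominated by Down: 6 > 3 and 0 > -1. Eliminate Middle.
In a mixed equilibrium Bob is indifferent between Right and Left; this condition fixes p.
  Bob's payoff from Right: p·2 + (1−p)·0 = 2p
  Bob's payoff from Left: p·(-1) + (1−p)·3 = -4p + 3
  2p = -4p + 3  ⇒  6p = 3  ⇒  p = 1/2.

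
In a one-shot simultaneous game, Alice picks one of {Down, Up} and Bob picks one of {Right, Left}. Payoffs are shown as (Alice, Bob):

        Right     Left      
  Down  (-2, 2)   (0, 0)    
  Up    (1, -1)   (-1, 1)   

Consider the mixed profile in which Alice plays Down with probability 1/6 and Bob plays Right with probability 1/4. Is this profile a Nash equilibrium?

Given Alice's mix p = 1/6, Bob's payoff from Right is -1/2 but from Left is 5/6. Bob strictly prefers Left, so Bob would not mix.
So the proposed profile is not a Nash equilibrium.

No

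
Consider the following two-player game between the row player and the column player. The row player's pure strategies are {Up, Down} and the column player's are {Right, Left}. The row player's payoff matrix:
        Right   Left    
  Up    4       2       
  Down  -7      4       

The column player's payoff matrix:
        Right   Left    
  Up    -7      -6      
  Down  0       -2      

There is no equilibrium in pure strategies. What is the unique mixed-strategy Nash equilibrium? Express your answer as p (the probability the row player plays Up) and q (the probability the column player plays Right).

For the column player to be willing to mix, the column player must be indifferent between Right and Left, which pins down the row player's mix.
  the column player's payoff from Right: p·(-7) + (1−p)·0 = -7p
  the column player's payoff from Left: p·(-6) + (1−p)·(-2) = -4p - 2
  -7p = -4p - 2  ⇒  -3p = -2  ⇒  p = 2/3.
For the row player to be willing to mix, the row player must be indifferent between Up and Down, which pins down the column player's mix.
  the row player's payoff to Up: q·4 + (1−q)·2 = 2q + 2
  the row player's payoff to Down: q·(-7) + (1−q)·4 = -11q + 4
  2q + 2 = -11q + 4  ⇒  13q = 2  ⇒  q = 2/13.

p = 2/3, q = 2/13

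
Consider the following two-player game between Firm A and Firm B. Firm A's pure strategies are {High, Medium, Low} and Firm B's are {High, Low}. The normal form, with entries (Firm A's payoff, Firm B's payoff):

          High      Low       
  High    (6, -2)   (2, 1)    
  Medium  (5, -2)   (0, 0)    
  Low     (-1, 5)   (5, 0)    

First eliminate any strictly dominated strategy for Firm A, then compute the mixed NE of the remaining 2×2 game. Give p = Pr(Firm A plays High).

p = 5/8

Firm A's strategy Medium is strictly dominated by High: 6 > 5 and 2 > 0. Eliminate Medium.
In a mixed equilibrium Firm B is indifferent between High and Low; this condition fixes p.
  Firm B's payoff to High: p·(-2) + (1−p)·5 = -7p + 5
  Firm B's payoff to Low: p·1 + (1−p)·0 = p
  -7p + 5 = p  ⇒  -8p = -5  ⇒  p = 5/8.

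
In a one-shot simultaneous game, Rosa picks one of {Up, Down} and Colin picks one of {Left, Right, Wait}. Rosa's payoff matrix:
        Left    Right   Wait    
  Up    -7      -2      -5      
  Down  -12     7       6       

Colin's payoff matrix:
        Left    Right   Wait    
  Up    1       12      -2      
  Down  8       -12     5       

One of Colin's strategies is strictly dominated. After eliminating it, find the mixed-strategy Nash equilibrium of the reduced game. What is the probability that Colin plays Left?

Colin's strategy Wait is strictly dominated by Left: 1 > -2 and 8 > 5. Eliminate Wait.
Colin's mix must leave Rosa indifferent between Up and Down.
  Rosa's payoff from Up: q·(-7) + (1−q)·(-2) = -5q - 2
  Rosa's payoff from Down: q·(-12) + (1−q)·7 = -19q + 7
  -5q - 2 = -19q + 7  ⇒  14q = 9  ⇒  q = 9/14.

q = 9/14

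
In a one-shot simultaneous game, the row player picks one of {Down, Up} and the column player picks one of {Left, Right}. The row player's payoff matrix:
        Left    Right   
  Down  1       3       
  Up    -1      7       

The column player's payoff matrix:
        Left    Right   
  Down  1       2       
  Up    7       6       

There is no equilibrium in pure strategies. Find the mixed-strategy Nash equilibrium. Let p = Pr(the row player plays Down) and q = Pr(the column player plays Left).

p = 1/2, q = 2/3

Set the column player's expected payoff from Left equal to that from Right:
  the column player's expected payoff from Left: p·1 + (1−p)·7 = -6p + 7
  the column player's expected payoff from Right: p·2 + (1−p)·6 = -4p + 6
  -6p + 7 = -4p + 6  ⇒  -2p = -1  ⇒  p = 1/2.
For the row player to be willing to mix, the row player must be indifferent between Down and Up, which pins down the column player's mix.
  the row player's payoff from Down: q·1 + (1−q)·3 = -2q + 3
  the row player's payoff from Up: q·(-1) + (1−q)·7 = -8q + 7
  -2q + 3 = -8q + 7  ⇒  6q = 4  ⇒  q = 2/3.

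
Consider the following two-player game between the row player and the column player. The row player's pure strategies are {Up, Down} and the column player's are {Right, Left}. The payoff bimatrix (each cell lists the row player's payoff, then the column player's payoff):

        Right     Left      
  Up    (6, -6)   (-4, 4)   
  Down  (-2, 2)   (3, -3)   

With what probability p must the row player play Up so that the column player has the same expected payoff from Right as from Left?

p = 1/3

For the column player to be willing to mix, the column player must be indifferent between Right and Left, which pins down the row player's mix.
  the column player's expected payoff from Right: p·(-6) + (1−p)·2 = -8p + 2
  the column player's expected payoff from Left: p·4 + (1−p)·(-3) = 7p - 3
  -8p + 2 = 7p - 3  ⇒  -15p = -5  ⇒  p = 1/3.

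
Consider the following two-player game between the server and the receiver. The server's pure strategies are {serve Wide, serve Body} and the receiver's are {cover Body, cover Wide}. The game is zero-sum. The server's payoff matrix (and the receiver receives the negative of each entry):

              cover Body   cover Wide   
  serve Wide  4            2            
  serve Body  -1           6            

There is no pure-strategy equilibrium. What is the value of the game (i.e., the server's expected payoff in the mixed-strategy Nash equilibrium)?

v = 26/9

In a mixed equilibrium the server is indifferent between serve Wide and serve Body; this condition fixes q.
  the server's payoff from serve Wide: q·4 + (1−q)·2 = 2q + 2
  the server's payoff from serve Body: q·(-1) + (1−q)·6 = -7q + 6
  2q + 2 = -7q + 6  ⇒  9q = 4  ⇒  q = 4/9.
The value is the server's expected payoff against this mix (using serve Wide): (4/9)·4 + (5/9)·2 = 26/9.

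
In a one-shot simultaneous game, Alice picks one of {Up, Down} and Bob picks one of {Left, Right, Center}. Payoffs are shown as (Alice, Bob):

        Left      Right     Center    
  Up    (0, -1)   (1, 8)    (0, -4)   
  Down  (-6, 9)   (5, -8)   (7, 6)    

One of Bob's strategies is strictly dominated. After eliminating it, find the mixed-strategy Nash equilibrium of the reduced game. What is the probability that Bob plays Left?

q = 2/5

Bob's strategy Center is strictly dominated by Left: -1 > -4 and 9 > 6. Eliminate Center.
Bob's mix must leave Alice indifferent between Up and Down.
  Alice's payoff from Up: q·0 + (1−q)·1 = -q + 1
  Alice's payoff from Down: q·(-6) + (1−q)·5 = -11q + 5
  -q + 1 = -11q + 5  ⇒  10q = 4  ⇒  q = 2/5.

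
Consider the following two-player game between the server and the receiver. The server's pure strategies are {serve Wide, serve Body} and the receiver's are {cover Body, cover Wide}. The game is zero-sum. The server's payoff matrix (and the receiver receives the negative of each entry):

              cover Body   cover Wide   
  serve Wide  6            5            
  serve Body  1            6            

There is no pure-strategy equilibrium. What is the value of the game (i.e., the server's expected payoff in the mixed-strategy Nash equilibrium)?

The server's indifference between serve Wide and serve Body determines the receiver's mixing probability q:
  the server's payoff to serve Wide: q·6 + (1−q)·5 = q + 5
  the server's payoff to serve Body: q·1 + (1−q)·6 = -5q + 6
  q + 5 = -5q + 6  ⇒  6q = 1  ⇒  q = 1/6.
The value is the server's expected payoff against this mix (using serve Wide): (1/6)·6 + (5/6)·5 = 31/6.

v = 31/6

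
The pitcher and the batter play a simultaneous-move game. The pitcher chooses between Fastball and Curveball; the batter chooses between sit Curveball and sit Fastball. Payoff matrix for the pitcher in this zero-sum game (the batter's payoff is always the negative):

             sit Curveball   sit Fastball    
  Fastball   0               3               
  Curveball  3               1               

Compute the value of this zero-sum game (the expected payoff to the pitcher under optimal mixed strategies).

Set the pitcher's expected payoff from Fastball equal to that from Curveball:
  the pitcher's payoff from Fastball: q·0 + (1−q)·3 = -3q + 3
  the pitcher's payoff from Curveball: q·3 + (1−q)·1 = 2q + 1
  -3q + 3 = 2q + 1  ⇒  -5q = -2  ⇒  q = 2/5.
The value is the pitcher's expected payoff against this mix (using Fastball): (2/5)·0 + (3/5)·3 = 9/5.

v = 9/5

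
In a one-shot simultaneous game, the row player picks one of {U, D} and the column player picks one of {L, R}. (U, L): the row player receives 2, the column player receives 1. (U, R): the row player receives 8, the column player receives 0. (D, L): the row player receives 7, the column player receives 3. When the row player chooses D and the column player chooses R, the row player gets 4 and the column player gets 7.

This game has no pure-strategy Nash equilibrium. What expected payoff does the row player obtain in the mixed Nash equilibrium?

Set the row player's expected payoff from U equal to that from D:
  the row player's payoff from U: q·2 + (1−q)·8 = -6q + 8
  the row player's payoff from D: q·7 + (1−q)·4 = 3q + 4
  -6q + 8 = 3q + 4  ⇒  -9q = -4  ⇒  q = 4/9.
At equilibrium the row player is indifferent across rows, so the row player's payoff equals the payoff from U: (4/9)·2 + (5/9)·8 = 16/3.

16/3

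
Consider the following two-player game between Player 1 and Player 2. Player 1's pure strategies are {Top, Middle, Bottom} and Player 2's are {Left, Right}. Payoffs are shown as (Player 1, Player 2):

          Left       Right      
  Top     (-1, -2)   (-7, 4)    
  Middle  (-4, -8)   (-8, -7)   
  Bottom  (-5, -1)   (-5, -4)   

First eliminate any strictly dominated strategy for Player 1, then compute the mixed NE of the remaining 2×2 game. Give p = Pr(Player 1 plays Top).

Player 1's strategy Middle is strictly dominated by Top: -1 > -4 and -7 > -8. Eliminate Middle.
Player 2's indifference between Left and Right determines Player 1's mixing probability p:
  Player 2's payoff from Left: p·(-2) + (1−p)·(-1) = -p - 1
  Player 2's payoff from Right: p·4 + (1−p)·(-4) = 8p - 4
  -p - 1 = 8p - 4  ⇒  -9p = -3  ⇒  p = 1/3.

p = 1/3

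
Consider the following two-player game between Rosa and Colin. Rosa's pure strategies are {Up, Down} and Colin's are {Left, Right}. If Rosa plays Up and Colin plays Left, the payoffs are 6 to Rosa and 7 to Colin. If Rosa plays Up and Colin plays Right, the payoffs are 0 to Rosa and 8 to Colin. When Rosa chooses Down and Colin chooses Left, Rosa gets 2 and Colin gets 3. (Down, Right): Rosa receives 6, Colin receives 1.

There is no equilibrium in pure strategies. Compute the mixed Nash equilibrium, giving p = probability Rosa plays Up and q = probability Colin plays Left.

For Colin to be willing to mix, Colin must be indifferent between Left and Right, which pins down Rosa's mix.
  Colin's expected payoff from Left: p·7 + (1−p)·3 = 4p + 3
  Colin's expected payoff from Right: p·8 + (1−p)·1 = 7p + 1
  4p + 3 = 7p + 1  ⇒  -3p = -2  ⇒  p = 2/3.
Colin's mix must leave Rosa indifferent between Up and Down.
  Rosa's expected payoff from Up: q·6 + (1−q)·0 = 6q
  Rosa's expected payoff from Down: q·2 + (1−q)·6 = -4q + 6
  6q = -4q + 6  ⇒  10q = 6  ⇒  q = 3/5.

p = 2/3, q = 3/5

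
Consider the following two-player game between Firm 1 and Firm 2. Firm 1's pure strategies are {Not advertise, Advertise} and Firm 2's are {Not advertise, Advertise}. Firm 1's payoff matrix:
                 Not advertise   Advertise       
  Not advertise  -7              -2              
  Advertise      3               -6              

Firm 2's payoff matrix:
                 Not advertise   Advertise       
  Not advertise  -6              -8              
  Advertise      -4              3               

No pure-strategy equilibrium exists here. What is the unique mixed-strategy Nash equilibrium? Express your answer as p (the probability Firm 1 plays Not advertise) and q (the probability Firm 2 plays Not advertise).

p = 7/9, q = 2/7

Firm 2's indifference between Not advertise and Advertise determines Firm 1's mixing probability p:
  Firm 2's payoff from Not advertise: p·(-6) + (1−p)·(-4) = -2p - 4
  Firm 2's payoff from Advertise: p·(-8) + (1−p)·3 = -11p + 3
  -2p - 4 = -11p + 3  ⇒  9p = 7  ⇒  p = 7/9.
Firm 1's indifference between Not advertise and Advertise determines Firm 2's mixing probability q:
  Firm 1's payoff from Not advertise: q·(-7) + (1−q)·(-2) = -5q - 2
  Firm 1's payoff from Advertise: q·3 + (1−q)·(-6) = 9q - 6
  -5q - 2 = 9q - 6  ⇒  -14q = -4  ⇒  q = 2/7.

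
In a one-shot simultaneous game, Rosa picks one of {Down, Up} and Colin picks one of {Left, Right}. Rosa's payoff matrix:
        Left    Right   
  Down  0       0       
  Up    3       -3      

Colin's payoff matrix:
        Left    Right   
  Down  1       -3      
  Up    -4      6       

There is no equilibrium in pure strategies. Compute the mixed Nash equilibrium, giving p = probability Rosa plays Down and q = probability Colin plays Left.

p = 5/7, q = 1/2

Rosa's mix must leave Colin indifferent between Left and Right.
  Colin's payoff to Left: p·1 + (1−p)·(-4) = 5p - 4
  Colin's payoff to Right: p·(-3) + (1−p)·6 = -9p + 6
  5p - 4 = -9p + 6  ⇒  14p = 10  ⇒  p = 5/7.
Set Rosa's expected payoff from Down equal to that from Up:
  Rosa's payoff from Down: q·0 + (1−q)·0 = 0
  Rosa's payoff from Up: q·3 + (1−q)·(-3) = 6q - 3
  0 = 6q - 3  ⇒  -6q = -3  ⇒  q = 1/2.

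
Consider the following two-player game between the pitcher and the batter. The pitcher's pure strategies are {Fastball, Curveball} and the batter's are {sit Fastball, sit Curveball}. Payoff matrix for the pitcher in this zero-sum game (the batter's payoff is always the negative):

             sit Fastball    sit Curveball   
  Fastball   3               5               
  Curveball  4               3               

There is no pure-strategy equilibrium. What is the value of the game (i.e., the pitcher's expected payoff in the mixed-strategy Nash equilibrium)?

v = 11/3

The batter's mix must leave the pitcher indifferent between Fastball and Curveball.
  the pitcher's payoff to Fastball: q·3 + (1−q)·5 = -2q + 5
  the pitcher's payoff to Curveball: q·4 + (1−q)·3 = q + 3
  -2q + 5 = q + 3  ⇒  -3q = -2  ⇒  q = 2/3.
The value is the pitcher's expected payoff against this mix (using Fastball): (2/3)·3 + (1/3)·5 = 11/3.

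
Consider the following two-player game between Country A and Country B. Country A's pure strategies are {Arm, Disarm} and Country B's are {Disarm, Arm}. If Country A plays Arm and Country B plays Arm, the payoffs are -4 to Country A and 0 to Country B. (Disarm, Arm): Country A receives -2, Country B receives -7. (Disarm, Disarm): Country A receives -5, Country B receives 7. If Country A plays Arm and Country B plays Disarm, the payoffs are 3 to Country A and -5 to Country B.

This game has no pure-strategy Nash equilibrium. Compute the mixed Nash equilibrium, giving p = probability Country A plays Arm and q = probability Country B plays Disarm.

Country A's mix must leave Country B indifferent between Disarm and Arm.
  Country B's payoff from Disarm: p·(-5) + (1−p)·7 = -12p + 7
  Country B's payoff from Arm: p·0 + (1−p)·(-7) = 7p - 7
  -12p + 7 = 7p - 7  ⇒  -19p = -14  ⇒  p = 14/19.
Country A's indifference between Arm and Disarm determines Country B's mixing probability q:
  Country A's expected payoff from Arm: q·3 + (1−q)·(-4) = 7q - 4
  Country A's expected payoff from Disarm: q·(-5) + (1−q)·(-2) = -3q - 2
  7q - 4 = -3q - 2  ⇒  10q = 2  ⇒  q = 1/5.

p = 14/19, q = 1/5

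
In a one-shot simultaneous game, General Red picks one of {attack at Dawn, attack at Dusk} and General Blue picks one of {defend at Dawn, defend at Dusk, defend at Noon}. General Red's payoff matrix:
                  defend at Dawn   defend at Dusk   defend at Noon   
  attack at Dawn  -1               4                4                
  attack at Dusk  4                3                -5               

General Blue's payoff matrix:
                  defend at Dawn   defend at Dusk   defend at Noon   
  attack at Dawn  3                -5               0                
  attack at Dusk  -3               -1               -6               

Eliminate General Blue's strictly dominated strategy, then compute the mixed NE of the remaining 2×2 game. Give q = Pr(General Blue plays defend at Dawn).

q = 1/6

General Blue's strategy defend at Noon is strictly dominated by defend at Dawn: 3 > 0 and -3 > -6. Eliminate defend at Noon.
General Blue's mix must leave General Red indifferent between attack at Dawn and attack at Dusk.
  General Red's payoff from attack at Dawn: q·(-1) + (1−q)·4 = -5q + 4
  General Red's payoff from attack at Dusk: q·4 + (1−q)·3 = q + 3
  -5q + 4 = q + 3  ⇒  -6q = -1  ⇒  q = 1/6.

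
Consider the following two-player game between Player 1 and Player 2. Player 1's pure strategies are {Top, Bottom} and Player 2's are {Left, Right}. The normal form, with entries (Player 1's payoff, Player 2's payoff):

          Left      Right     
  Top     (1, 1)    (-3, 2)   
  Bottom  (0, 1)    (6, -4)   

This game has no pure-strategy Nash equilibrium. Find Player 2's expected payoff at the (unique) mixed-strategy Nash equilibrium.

For Player 2 to be willing to mix, Player 2 must be indifferent between Left and Right, which pins down Player 1's mix.
  Player 2's payoff from Left: p·1 + (1−p)·1 = 1
  Player 2's payoff from Right: p·2 + (1−p)·(-4) = 6p - 4
  1 = 6p - 4  ⇒  -6p = -5  ⇒  p = 5/6.
At equilibrium Player 2 is indifferent across columns, so Player 2's payoff equals the payoff from Left: (5/6)·1 + (1/6)·1 = 1.

1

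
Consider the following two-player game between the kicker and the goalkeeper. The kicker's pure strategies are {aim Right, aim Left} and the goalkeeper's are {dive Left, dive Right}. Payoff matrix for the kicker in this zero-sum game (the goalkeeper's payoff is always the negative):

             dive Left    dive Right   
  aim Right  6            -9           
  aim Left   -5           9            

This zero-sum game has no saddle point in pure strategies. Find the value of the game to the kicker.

v = 9/29

Set the kicker's expected payoff from aim Right equal to that from aim Left:
  the kicker's payoff from aim Right: q·6 + (1−q)·(-9) = 15q - 9
  the kicker's payoff from aim Left: q·(-5) + (1−q)·9 = -14q + 9
  15q - 9 = -14q + 9  ⇒  29q = 18  ⇒  q = 18/29.
The value is the kicker's expected payoff against this mix (using aim Right): (18/29)·6 + (11/29)·(-9) = 9/29.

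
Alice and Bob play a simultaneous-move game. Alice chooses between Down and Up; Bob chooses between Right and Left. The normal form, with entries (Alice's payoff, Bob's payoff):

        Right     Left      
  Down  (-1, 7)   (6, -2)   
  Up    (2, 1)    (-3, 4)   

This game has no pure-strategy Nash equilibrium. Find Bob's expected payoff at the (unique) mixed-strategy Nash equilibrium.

5/2

Set Bob's expected payoff from Right equal to that from Left:
  Bob's payoff to Right: p·7 + (1−p)·1 = 6p + 1
  Bob's payoff to Left: p·(-2) + (1−p)·4 = -6p + 4
  6p + 1 = -6p + 4  ⇒  12p = 3  ⇒  p = 1/4.
At equilibrium Bob is indifferent across columns, so Bob's payoff equals the payoff from Right: (1/4)·7 + (3/4)·1 = 5/2.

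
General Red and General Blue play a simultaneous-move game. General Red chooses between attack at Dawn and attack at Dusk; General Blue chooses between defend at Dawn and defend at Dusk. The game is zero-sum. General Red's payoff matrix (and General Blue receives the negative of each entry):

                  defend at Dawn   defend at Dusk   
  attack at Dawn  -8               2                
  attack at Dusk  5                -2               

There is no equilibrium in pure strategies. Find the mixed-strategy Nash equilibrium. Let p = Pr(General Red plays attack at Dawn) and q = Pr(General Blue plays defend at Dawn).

General Red's mix must leave General Blue indifferent between defend at Dawn and defend at Dusk.
  General Blue's payoff from defend at Dawn: p·8 + (1−p)·(-5) = 13p - 5
  General Blue's payoff from defend at Dusk: p·(-2) + (1−p)·2 = -4p + 2
  13p - 5 = -4p + 2  ⇒  17p = 7  ⇒  p = 7/17.
For General Red to be willing to mix, General Red must be indifferent between attack at Dawn and attack at Dusk, which pins down General Blue's mix.
  General Red's payoff from attack at Dawn: q·(-8) + (1−q)·2 = -10q + 2
  General Red's payoff from attack at Dusk: q·5 + (1−q)·(-2) = 7q - 2
  -10q + 2 = 7q - 2  ⇒  -17q = -4  ⇒  q = 4/17.

p = 7/17, q = 4/17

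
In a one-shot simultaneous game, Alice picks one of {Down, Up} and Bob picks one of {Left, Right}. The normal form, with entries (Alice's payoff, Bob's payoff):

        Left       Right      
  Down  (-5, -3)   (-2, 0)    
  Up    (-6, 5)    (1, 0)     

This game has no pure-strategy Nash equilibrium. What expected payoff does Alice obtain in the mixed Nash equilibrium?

Set Alice's expected payoff from Down equal to that from Up:
  Alice's payoff to Down: q·(-5) + (1−q)·(-2) = -3q - 2
  Alice's payoff to Up: q·(-6) + (1−q)·1 = -7q + 1
  -3q - 2 = -7q + 1  ⇒  4q = 3  ⇒  q = 3/4.
At equilibrium Alice is indifferent across rows, so Alice's payoff equals the payoff from Down: (3/4)·(-5) + (1/4)·(-2) = -17/4.

-17/4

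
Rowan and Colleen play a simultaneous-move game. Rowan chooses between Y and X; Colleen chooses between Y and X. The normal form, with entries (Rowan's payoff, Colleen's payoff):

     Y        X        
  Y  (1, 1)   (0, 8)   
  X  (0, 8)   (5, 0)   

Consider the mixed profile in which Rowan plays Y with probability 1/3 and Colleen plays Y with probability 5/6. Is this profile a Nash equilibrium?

No

Given Rowan's mix p = 1/3, Colleen's payoff from Y is 17/3 but from X is 8/3. Colleen strictly prefers Y, so Colleen would not mix.
So the proposed profile is not a Nash equilibrium.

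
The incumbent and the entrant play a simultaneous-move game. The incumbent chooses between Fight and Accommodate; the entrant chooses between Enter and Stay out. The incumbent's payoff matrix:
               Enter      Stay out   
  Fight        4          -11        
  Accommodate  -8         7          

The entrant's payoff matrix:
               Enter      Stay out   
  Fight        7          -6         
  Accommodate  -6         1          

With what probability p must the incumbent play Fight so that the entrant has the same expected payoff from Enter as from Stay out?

p = 7/20

The incumbent's mix must leave the entrant indifferent between Enter and Stay out.
  the entrant's payoff to Enter: p·7 + (1−p)·(-6) = 13p - 6
  the entrant's payoff to Stay out: p·(-6) + (1−p)·1 = -7p + 1
  13p - 6 = -7p + 1  ⇒  20p = 7  ⇒  p = 7/20.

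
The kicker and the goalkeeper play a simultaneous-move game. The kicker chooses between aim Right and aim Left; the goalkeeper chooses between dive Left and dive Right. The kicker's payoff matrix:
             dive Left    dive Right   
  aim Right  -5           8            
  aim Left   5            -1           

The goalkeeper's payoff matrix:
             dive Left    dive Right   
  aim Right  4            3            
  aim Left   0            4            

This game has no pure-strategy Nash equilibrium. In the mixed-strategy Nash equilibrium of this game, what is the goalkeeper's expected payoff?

Set the goalkeeper's expected payoff from dive Left equal to that from dive Right:
  the goalkeeper's payoff from dive Left: p·4 + (1−p)·0 = 4p
  the goalkeeper's payoff from dive Right: p·3 + (1−p)·4 = -p + 4
  4p = -p + 4  ⇒  5p = 4  ⇒  p = 4/5.
At equilibrium the goalkeeper is indifferent across columns, so the goalkeeper's payoff equals the payoff from dive Left: (4/5)·4 + (1/5)·0 = 16/5.

16/5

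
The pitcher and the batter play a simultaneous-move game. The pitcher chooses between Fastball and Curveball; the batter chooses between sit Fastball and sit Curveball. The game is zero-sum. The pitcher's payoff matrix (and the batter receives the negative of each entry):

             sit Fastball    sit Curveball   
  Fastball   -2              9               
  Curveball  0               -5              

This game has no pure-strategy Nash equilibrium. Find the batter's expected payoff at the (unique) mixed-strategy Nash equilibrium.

5/8

In a mixed equilibrium the batter is indifferent between sit Fastball and sit Curveball; this condition fixes p.
  the batter's payoff to sit Fastball: p·2 + (1−p)·0 = 2p
  the batter's payoff to sit Curveball: p·(-9) + (1−p)·5 = -14p + 5
  2p = -14p + 5  ⇒  16p = 5  ⇒  p = 5/16.
At equilibrium the batter is indifferent across columns, so the batter's payoff equals the payoff from sit Fastball: (5/16)·2 + (11/16)·0 = 5/8.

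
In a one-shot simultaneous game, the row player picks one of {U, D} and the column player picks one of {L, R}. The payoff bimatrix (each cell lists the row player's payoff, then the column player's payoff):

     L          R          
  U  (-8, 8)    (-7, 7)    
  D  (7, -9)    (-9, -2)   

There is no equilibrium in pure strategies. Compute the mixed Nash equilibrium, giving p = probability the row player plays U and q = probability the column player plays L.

p = 7/8, q = 2/17

For the column player to be willing to mix, the column player must be indifferent between L and R, which pins down the row player's mix.
  the column player's payoff from L: p·8 + (1−p)·(-9) = 17p - 9
  the column player's payoff from R: p·7 + (1−p)·(-2) = 9p - 2
  17p - 9 = 9p - 2  ⇒  8p = 7  ⇒  p = 7/8.
The column player's mix must leave the row player indifferent between U and D.
  the row player's payoff from U: q·(-8) + (1−q)·(-7) = -q - 7
  the row player's payoff from D: q·7 + (1−q)·(-9) = 16q - 9
  -q - 7 = 16q - 9  ⇒  -17q = -2  ⇒  q = 2/17.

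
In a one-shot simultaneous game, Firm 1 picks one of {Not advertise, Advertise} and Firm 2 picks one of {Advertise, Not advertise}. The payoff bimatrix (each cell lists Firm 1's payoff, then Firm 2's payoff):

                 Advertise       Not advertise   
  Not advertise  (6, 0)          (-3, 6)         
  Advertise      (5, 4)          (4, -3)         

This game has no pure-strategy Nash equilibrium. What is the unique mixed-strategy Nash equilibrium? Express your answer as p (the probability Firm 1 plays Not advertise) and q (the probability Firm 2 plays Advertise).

Set Firm 2's expected payoff from Advertise equal to that from Not advertise:
  Firm 2's payoff to Advertise: p·0 + (1−p)·4 = -4p + 4
  Firm 2's payoff to Not advertise: p·6 + (1−p)·(-3) = 9p - 3
  -4p + 4 = 9p - 3  ⇒  -13p = -7  ⇒  p = 7/13.
In a mixed equilibrium Firm 1 is indifferent between Not advertise and Advertise; this condition fixes q.
  Firm 1's expected payoff from Not advertise: q·6 + (1−q)·(-3) = 9q - 3
  Firm 1's expected payoff from Advertise: q·5 + (1−q)·4 = q + 4
  9q - 3 = q + 4  ⇒  8q = 7  ⇒  q = 7/8.

p = 7/13, q = 7/8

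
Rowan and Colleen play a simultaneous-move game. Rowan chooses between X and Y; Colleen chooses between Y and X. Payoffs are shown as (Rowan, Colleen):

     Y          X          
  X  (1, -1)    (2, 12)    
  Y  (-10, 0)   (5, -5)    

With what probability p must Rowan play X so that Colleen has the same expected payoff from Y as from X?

p = 5/18

Rowan's mix must leave Colleen indifferent between Y and X.
  Colleen's payoff to Y: p·(-1) + (1−p)·0 = -p
  Colleen's payoff to X: p·12 + (1−p)·(-5) = 17p - 5
  -p = 17p - 5  ⇒  -18p = -5  ⇒  p = 5/18.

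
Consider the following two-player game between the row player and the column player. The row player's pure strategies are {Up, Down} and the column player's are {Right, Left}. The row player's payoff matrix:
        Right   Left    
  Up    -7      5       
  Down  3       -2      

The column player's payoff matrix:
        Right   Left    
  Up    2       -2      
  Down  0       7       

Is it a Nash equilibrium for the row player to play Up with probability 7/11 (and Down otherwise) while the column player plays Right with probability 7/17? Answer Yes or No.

Yes

Check the column player's indifference given the row player's mix p = 7/11:
  payoff from Right = 14/11; payoff from Left = 14/11 — equal.
Check the row player's indifference given the column player's mix q = 7/17:
  payoff from Up = 1/17; payoff from Down = 1/17 — equal.
Both players are indifferent, so neither can profitably deviate.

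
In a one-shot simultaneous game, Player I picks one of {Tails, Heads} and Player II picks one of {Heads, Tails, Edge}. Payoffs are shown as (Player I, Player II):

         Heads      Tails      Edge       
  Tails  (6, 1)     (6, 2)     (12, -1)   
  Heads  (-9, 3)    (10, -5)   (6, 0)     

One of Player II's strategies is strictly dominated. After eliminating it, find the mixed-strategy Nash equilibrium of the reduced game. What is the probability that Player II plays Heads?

Player II's strategy Edge is strictly dominated by Heads: 1 > -1 and 3 > 0. Eliminate Edge.
For Player I to be willing to mix, Player I must be indifferent between Tails and Heads, which pins down Player II's mix.
  Player I's payoff to Tails: q·6 + (1−q)·6 = 6
  Player I's payoff to Heads: q·(-9) + (1−q)·10 = -19q + 10
  6 = -19q + 10  ⇒  19q = 4  ⇒  q = 4/19.

q = 4/19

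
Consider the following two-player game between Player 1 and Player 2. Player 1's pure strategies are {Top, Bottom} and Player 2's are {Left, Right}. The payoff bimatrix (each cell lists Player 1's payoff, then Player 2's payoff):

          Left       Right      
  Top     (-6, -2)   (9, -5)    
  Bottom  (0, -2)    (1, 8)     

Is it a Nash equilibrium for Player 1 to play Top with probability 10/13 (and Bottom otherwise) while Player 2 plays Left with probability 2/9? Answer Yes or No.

No

Given Player 2's mix q = 2/9, Player 1's payoff from Top is 17/3 but from Bottom is 7/9. Player 1 strictly prefers Top, so Player 1 would not mix.
So the proposed profile is not a Nash equilibrium.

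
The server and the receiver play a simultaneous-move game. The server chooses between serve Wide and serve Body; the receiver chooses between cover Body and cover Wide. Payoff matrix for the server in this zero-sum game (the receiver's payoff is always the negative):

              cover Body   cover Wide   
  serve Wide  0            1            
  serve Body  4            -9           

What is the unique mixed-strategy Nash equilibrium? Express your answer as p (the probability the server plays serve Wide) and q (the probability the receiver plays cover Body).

For the receiver to be willing to mix, the receiver must be indifferent between cover Body and cover Wide, which pins down the server's mix.
  the receiver's payoff from cover Body: p·0 + (1−p)·(-4) = 4p - 4
  the receiver's payoff from cover Wide: p·(-1) + (1−p)·9 = -10p + 9
  4p - 4 = -10p + 9  ⇒  14p = 13  ⇒  p = 13/14.
Set the server's expected payoff from serve Wide equal to that from serve Body:
  the server's payoff to serve Wide: q·0 + (1−q)·1 = -q + 1
  the server's payoff to serve Body: q·4 + (1−q)·(-9) = 13q - 9
  -q + 1 = 13q - 9  ⇒  -14q = -10  ⇒  q = 5/7.

p = 13/14, q = 5/7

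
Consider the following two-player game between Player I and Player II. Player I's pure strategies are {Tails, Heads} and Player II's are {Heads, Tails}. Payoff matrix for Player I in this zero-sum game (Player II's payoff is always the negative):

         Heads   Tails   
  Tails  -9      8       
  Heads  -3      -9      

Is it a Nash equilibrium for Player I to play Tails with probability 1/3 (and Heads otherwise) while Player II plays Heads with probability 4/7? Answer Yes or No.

No

Given Player I's mix p = 1/3, Player II's payoff from Heads is 5 but from Tails is 10/3. Player II strictly prefers Heads, so Player II would not mix.
So the proposed profile is not a Nash equilibrium.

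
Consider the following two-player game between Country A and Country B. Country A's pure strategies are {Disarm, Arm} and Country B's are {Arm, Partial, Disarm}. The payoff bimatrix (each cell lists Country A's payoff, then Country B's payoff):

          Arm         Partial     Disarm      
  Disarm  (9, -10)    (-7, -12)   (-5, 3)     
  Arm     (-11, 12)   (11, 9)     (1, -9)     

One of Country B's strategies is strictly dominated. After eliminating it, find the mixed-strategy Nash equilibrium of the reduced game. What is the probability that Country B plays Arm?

Country B's strategy Partial is strictly dominated by Arm: -10 > -12 and 12 > 9. Eliminate Partial.
Set Country A's expected payoff from Disarm equal to that from Arm:
  Country A's expected payoff from Disarm: q·9 + (1−q)·(-5) = 14q - 5
  Country A's expected payoff from Arm: q·(-11) + (1−q)·1 = -12q + 1
  14q - 5 = -12q + 1  ⇒  26q = 6  ⇒  q = 3/13.

q = 3/13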